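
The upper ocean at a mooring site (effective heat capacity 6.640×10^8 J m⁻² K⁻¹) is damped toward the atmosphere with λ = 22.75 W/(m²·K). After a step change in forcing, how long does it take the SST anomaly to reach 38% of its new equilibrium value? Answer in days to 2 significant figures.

160 days

Areal heat capacity C = 6.640×10^8 J m⁻² K⁻¹ (given).
τ = C / λ = 6.64×10^8 / 22.75 = 2.92×10^7 s.
Fraction reached: 1 − e^(−t/τ) = 0.38 ⇒ t = −τ ln(1 − 0.38) = τ × 0.478.
t = 1.40×10^7 s = 161 days.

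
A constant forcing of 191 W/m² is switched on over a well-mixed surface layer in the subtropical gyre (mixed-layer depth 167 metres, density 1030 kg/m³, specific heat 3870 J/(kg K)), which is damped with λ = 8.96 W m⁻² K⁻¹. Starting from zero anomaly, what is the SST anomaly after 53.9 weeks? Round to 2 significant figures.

7.6 K

Areal heat capacity C = ρ c_p D = 1030 × 3870 × 167 = 6.66×10^8 J/(m²·K).
τ = C / λ = 6.66×10^8 / 8.96 = 7.43×10^7 s.
Equilibrium anomaly ΔT_eq = F / λ = 191 / 8.96 = 21.3 K.
t = 53.9 weeks = 3.26×10^7 s, so t/τ = 0.439.
ΔT(t) = ΔT_eq (1 − e^(−t/τ)) = 21.3 × (1 − e^−0.439) = 7.57 K.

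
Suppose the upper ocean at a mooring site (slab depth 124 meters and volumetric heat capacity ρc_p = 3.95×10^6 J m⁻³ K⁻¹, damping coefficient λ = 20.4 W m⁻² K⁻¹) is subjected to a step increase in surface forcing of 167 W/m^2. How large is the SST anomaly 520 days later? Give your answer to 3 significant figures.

Areal heat capacity C = ρc_p × D = 3.95×10^6 × 124 = 4.90×10^8 J/(m²·K).
τ = C / λ = 4.90×10^8 / 20.4 = 2.40×10^7 s.
Equilibrium anomaly ΔT_eq = F / λ = 167 / 20.4 = 8.19 K.
t = 520 days = 4.49×10^7 s, so t/τ = 1.87.
ΔT(t) = ΔT_eq (1 − e^(−t/τ)) = 8.19 × (1 − e^−1.87) = 6.93 K.

6.93 K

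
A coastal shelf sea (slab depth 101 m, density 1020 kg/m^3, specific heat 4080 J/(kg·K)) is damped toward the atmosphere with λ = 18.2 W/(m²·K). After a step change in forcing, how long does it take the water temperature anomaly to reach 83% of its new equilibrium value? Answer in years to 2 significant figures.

Areal heat capacity C = ρ c_p D = 1020 × 4080 × 101 = 4.20×10^8 J/(m²·K).
τ = C / λ = 4.20×10^8 / 18.2 = 2.31×10^7 s.
Fraction reached: 1 − e^(−t/τ) = 0.83 ⇒ t = −τ ln(1 − 0.83) = τ × 1.77.
t = 4.09×10^7 s = 1.30 years.

1.3 years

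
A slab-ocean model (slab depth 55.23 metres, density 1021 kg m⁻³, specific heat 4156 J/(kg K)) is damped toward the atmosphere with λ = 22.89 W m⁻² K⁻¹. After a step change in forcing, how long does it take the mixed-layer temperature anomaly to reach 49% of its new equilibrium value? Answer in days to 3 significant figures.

Areal heat capacity C = ρ c_p D = 1021 × 4156 × 55.23 = 2.34×10^8 J m⁻² K⁻¹.
τ = C / λ = 2.34×10^8 / 22.89 = 1.02×10^7 s.
Fraction reached: 1 − e^(−t/τ) = 0.49 ⇒ t = −τ ln(1 − 0.49) = τ × 0.673.
t = 6.89×10^6 s = 79.8 days.

79.8 days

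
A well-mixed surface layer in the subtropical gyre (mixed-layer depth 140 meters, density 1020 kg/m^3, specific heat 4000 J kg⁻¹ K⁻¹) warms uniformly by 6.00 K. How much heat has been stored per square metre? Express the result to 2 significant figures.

Areal heat capacity C = ρ c_p D = 1020 × 4000 × 140 = 5.71×10^8 J m⁻² K⁻¹.
ΔQ = C ΔT = 5.71×10^8 × 6.00 = 3.43×10^9 J/m².

3.4×10^9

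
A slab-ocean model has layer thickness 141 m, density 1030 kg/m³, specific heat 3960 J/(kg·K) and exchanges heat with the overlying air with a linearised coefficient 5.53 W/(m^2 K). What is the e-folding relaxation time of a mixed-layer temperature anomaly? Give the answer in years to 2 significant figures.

Areal heat capacity C = ρ c_p D = 1030 × 3960 × 141 = 5.75×10^8 J/(m²·K).
Relaxation time τ = C / λ = 5.75×10^8 / 5.53 = 1.04×10^8 s.
In years: 1.04×10^8 s / (3.156×10^7 s/year) = 3.30 years.

3.3 years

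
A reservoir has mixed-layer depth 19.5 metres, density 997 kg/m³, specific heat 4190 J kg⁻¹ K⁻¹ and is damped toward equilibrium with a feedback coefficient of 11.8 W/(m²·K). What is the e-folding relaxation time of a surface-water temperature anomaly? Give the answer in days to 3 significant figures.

Areal heat capacity C = ρ c_p D = 997 × 4190 × 19.5 = 8.15×10^7 J m⁻² K⁻¹.
Relaxation time τ = C / λ = 8.15×10^7 / 11.8 = 6.90×10^6 s.
In days: 6.90×10^6 s / (86400 s/day) = 79.9 days.

79.9 days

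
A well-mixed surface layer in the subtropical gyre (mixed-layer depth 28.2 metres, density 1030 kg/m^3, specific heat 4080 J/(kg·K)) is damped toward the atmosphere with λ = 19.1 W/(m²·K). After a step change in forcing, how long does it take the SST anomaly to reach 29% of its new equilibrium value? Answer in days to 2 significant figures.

Areal heat capacity C = ρ c_p D = 1030 × 4080 × 28.2 = 1.19×10^8 J/(m²·K).
τ = C / λ = 1.19×10^8 / 19.1 = 6.20×10^6 s.
Fraction reached: 1 − e^(−t/τ) = 0.29 ⇒ t = −τ ln(1 − 0.29) = τ × 0.342.
t = 2.13×10^6 s = 24.6 days.

25 days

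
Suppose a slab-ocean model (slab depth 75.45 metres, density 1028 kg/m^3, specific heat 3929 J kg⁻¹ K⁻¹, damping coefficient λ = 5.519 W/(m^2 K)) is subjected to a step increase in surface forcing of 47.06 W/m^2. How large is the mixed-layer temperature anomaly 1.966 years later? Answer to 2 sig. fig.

5.8 K

Areal heat capacity C = ρ c_p D = 1028 × 3929 × 75.45 = 3.05×10^8 J m⁻² K⁻¹.
τ = C / λ = 3.05×10^8 / 5.519 = 5.52×10^7 s.
Equilibrium anomaly ΔT_eq = F / λ = 47.06 / 5.519 = 8.53 K.
t = 1.966 years = 6.20×10^7 s, so t/τ = 1.12.
ΔT(t) = ΔT_eq (1 − e^(−t/τ)) = 8.53 × (1 − e^−1.12) = 5.75 K.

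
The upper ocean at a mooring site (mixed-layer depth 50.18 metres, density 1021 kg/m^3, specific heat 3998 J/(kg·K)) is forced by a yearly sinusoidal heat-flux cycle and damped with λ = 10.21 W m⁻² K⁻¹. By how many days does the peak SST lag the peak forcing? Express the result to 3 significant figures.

77.0 days

Areal heat capacity C = ρ c_p D = 1021 × 3998 × 50.18 = 2.05×10^8 J m⁻² K⁻¹.
ω = 2π / 3.15×10^7 s = 1.99×10^-7 s⁻¹.
Phase lag φ = arctan(Cω/λ) = arctan(40.8/10.21) = 1.33 rad.
Time lag = φ / ω = 1.33 / 1.99×10^-7 = 6.65×10^6 s = 77.0 days.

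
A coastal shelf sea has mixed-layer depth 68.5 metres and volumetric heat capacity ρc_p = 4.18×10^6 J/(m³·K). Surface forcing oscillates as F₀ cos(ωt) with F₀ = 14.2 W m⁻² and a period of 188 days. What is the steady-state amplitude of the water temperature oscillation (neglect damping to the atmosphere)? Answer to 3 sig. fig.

0.128 K

Areal heat capacity C = ρc_p × D = 4.18×10^6 × 68.5 = 2.86×10^8 J m⁻² K⁻¹.
Angular frequency ω = 2π / T = 2π / 1.62×10^7 s = 3.87×10^-7 s⁻¹.
Cω = 2.86×10^8 × 3.87×10^-7 = 111 W/(m²·K).
Amplitude A = F₀ / (Cω) = 14.2 / 111 = 0.128 K.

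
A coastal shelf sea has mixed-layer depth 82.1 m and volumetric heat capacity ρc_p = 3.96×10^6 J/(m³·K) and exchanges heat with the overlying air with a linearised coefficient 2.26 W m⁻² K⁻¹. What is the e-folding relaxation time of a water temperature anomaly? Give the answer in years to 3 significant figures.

4.56 years

Areal heat capacity C = ρc_p × D = 3.96×10^6 × 82.1 = 3.25×10^8 J m⁻² K⁻¹.
Relaxation time τ = C / λ = 3.25×10^8 / 2.26 = 1.44×10^8 s.
In years: 1.44×10^8 s / (3.156×10^7 s/year) = 4.56 years.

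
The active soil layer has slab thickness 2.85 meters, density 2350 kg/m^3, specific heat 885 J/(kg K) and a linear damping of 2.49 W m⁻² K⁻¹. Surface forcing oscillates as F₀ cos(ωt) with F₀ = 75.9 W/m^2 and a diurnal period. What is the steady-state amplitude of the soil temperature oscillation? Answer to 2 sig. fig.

Areal heat capacity C = ρ c_p D = 2350 × 885 × 2.85 = 5.93×10^6 J/(m^2 K).
Angular frequency ω = 2π / T = 2π / 86400 s = 7.27×10^-5 s⁻¹.
√((Cω)² + λ²) = √((431)² + 2.49²) = 431 W/(m²·K).
Amplitude A = F₀ / √((Cω)²+λ²) = 75.9 / 431 = 0.176 K.

0.18 K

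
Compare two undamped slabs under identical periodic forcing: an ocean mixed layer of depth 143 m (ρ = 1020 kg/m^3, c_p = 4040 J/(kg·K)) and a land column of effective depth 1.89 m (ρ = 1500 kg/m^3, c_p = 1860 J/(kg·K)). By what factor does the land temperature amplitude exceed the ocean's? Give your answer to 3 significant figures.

C_ocean = 1020 × 4040 × 143 = 5.89×10^8 J/(m²·K).
C_land = 1500 × 1860 × 1.89 = 5.27×10^6 J/(m²·K).
Undamped amplitude ∝ 1/C, so A_land/A_ocean = C_ocean/C_land = 112.

112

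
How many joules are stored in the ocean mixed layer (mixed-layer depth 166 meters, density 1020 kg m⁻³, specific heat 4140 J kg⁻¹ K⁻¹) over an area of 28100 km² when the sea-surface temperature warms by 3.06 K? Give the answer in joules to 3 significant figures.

Areal heat capacity C = ρ c_p D = 1020 × 4140 × 166 = 7.01×10^8 J/(m²·K).
Heat per unit area: q = C ΔT = 7.01×10^8 × 3.06 = 2.15×10^9 J/m².
Total heat: Q = q × A = 2.15×10^9 × (28100 × 10⁶ m²) = 6.03×10^19 J.

6.03×10^19 J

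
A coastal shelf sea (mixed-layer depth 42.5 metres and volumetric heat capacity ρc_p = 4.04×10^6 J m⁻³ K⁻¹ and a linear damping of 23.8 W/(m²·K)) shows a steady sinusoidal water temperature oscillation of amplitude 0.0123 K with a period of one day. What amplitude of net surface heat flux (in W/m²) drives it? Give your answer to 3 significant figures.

Areal heat capacity C = ρc_p × D = 4.04×10^6 × 42.5 = 1.72×10^8 J m⁻² K⁻¹.
ω = 2π / 86400 s = 7.27×10^-5 s⁻¹.
√((Cω)² + λ²) = √((12500)² + 23.8²) = 12500 W/(m²·K).
F₀ = A × √((Cω)²+λ²) = 0.0123 × 12500 = 154 W/m².

154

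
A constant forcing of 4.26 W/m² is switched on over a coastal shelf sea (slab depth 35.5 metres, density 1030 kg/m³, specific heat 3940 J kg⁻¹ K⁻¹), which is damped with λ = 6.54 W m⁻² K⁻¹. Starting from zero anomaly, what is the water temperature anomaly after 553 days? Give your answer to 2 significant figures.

Areal heat capacity C = ρ c_p D = 1030 × 3940 × 35.5 = 1.44×10^8 J/(m^2 K).
τ = C / λ = 1.44×10^8 / 6.54 = 2.20×10^7 s.
Equilibrium anomaly ΔT_eq = F / λ = 4.26 / 6.54 = 0.651 K.
t = 553 days = 4.78×10^7 s, so t/τ = 2.17.
ΔT(t) = ΔT_eq (1 − e^(−t/τ)) = 0.651 × (1 − e^−2.17) = 0.577 K.

0.58 K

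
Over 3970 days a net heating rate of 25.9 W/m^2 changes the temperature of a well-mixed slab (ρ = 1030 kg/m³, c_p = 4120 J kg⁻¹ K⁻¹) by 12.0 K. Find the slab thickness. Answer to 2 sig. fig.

170 m

Heat input Q = F Δt = 25.9 × 3.43×10^8 s = 8.88×10^9 J/m².
Required areal heat capacity C = Q / ΔT = 7.40×10^8 J/(m²·K).
Depth D = C / (ρ c_p) = 7.40×10^8 / (1030 × 4120) = 174 m.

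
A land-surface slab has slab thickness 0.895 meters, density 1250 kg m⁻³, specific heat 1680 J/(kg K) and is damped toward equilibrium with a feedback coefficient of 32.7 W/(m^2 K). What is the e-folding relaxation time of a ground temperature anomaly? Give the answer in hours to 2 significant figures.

16 hours

Areal heat capacity C = ρ c_p D = 1250 × 1680 × 0.895 = 1.88×10^6 J/(m^2 K).
Relaxation time τ = C / λ = 1.88×10^6 / 32.7 = 57500 s.
In hours: 57500 s / (3600 s/hour) = 16.0 hours.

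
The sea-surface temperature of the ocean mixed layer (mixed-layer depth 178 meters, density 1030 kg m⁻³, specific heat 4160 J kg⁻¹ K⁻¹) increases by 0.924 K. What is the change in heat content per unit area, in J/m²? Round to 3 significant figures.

7.05×10^8

Areal heat capacity C = ρ c_p D = 1030 × 4160 × 178 = 7.63×10^8 J/(m^2 K).
ΔQ = C ΔT = 7.63×10^8 × 0.924 = 7.05×10^8 J/m².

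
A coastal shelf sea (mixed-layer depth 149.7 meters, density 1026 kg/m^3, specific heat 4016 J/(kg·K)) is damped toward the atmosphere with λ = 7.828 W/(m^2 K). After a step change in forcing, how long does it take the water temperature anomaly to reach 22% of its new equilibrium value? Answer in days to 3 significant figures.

227 days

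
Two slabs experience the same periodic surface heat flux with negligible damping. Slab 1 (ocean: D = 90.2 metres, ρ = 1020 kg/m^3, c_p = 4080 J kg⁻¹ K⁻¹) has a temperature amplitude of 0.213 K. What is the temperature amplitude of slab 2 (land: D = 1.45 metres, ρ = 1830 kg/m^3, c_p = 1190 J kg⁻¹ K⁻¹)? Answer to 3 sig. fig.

C_ocean = 3.75×10^8 J/(m²·K); C_land = 3.16×10^6 J/(m²·K).
A ∝ 1/C ⇒ A_land = A_ocean × C_ocean/C_land = 0.213 × 119 = 25.3 K.

25.3 K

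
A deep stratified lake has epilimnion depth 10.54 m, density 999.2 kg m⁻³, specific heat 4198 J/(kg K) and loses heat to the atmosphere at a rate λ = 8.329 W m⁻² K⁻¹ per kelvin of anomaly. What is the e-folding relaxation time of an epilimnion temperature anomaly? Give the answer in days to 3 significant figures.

61.4 days

Areal heat capacity C = ρ c_p D = 999.2 × 4198 × 10.54 = 4.42×10^7 J/(m^2 K).
Relaxation time τ = C / λ = 4.42×10^7 / 8.329 = 5.31×10^6 s.
In days: 5.31×10^6 s / (86400 s/day) = 61.4 days.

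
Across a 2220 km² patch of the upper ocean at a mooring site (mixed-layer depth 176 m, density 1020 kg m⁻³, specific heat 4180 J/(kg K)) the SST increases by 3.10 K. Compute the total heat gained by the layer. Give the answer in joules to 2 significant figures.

Areal heat capacity C = ρ c_p D = 1020 × 4180 × 176 = 7.50×10^8 J/(m²·K).
Heat per unit area: q = C ΔT = 7.50×10^8 × 3.10 = 2.33×10^9 J/m².
Total heat: Q = q × A = 2.33×10^9 × (2220 × 10⁶ m²) = 5.16×10^18 J.

5.2×10^18 J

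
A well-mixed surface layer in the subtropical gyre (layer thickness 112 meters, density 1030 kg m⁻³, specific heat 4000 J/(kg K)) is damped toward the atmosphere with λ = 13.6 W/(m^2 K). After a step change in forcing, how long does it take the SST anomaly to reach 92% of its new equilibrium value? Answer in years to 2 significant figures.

2.7 years

Areal heat capacity C = ρ c_p D = 1030 × 4000 × 112 = 4.61×10^8 J/(m²·K).
τ = C / λ = 4.61×10^8 / 13.6 = 3.39×10^7 s.
Fraction reached: 1 − e^(−t/τ) = 0.92 ⇒ t = −τ ln(1 − 0.92) = τ × 2.53.
t = 8.57×10^7 s = 2.72 years.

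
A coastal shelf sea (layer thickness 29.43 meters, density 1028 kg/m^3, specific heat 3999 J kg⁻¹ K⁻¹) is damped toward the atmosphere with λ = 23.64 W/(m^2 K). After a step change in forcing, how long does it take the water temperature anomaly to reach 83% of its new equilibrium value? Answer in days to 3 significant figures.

105 days

Areal heat capacity C = ρ c_p D = 1028 × 3999 × 29.43 = 1.21×10^8 J/(m^2 K).
τ = C / λ = 1.21×10^8 / 23.64 = 5.12×10^6 s.
Fraction reached: 1 − e^(−t/τ) = 0.83 ⇒ t = −τ ln(1 − 0.83) = τ × 1.77.
t = 9.07×10^6 s = 105 days.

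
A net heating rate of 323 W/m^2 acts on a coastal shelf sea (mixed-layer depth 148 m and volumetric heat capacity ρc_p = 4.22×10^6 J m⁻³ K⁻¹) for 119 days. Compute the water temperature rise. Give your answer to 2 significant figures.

Areal heat capacity C = ρc_p × D = 4.22×10^6 × 148 = 6.25×10^8 J m⁻² K⁻¹.
Net heat input Q = F Δt = 323 × (119 days × 86400 s/day) = 3.32×10^9 J/m².
ΔT = Q / C = 3.32×10^9 / 6.25×10^8 = 5.32 K.

5.3 K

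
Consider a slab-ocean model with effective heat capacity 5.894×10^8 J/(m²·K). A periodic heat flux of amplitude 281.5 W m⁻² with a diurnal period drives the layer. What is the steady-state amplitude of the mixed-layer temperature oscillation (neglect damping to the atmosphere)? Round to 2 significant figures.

Areal heat capacity C = 5.894×10^8 J/(m²·K) (given).
Angular frequency ω = 2π / T = 2π / 86400 s = 7.27×10^-5 s⁻¹.
Cω = 5.89×10^8 × 7.27×10^-5 = 42900 W/(m²·K).
Amplitude A = F₀ / (Cω) = 281.5 / 42900 = 0.00657 K.

0.0066 K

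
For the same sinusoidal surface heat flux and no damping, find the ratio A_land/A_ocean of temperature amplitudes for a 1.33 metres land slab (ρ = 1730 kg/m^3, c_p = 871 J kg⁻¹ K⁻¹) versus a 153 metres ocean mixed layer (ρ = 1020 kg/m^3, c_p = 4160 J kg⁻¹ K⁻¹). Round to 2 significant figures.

C_ocean = 1020 × 4160 × 153 = 6.49×10^8 J/(m²·K).
C_land = 1730 × 871 × 1.33 = 2.00×10^6 J/(m²·K).
Undamped amplitude ∝ 1/C, so A_land/A_ocean = C_ocean/C_land = 324.

320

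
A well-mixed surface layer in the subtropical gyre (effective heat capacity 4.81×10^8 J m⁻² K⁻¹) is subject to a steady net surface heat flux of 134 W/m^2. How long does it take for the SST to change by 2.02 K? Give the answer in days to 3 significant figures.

Areal heat capacity C = 4.81×10^8 J m⁻² K⁻¹ (given).
Time required: Δt = C ΔT / F = 4.81×10^8 × 2.02 / 134 = 7.25×10^6 s.
In days: 7.25×10^6 s / (86400 s/day) = 83.9 days.

83.9 days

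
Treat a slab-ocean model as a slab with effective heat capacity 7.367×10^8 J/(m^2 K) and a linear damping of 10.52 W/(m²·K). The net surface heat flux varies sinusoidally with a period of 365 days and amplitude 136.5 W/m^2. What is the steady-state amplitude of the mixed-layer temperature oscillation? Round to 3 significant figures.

Areal heat capacity C = 7.367×10^8 J/(m^2 K) (given).
Angular frequency ω = 2π / T = 2π / 3.15×10^7 s = 1.99×10^-7 s⁻¹.
√((Cω)² + λ²) = √((147)² + 10.52²) = 147 W/(m²·K).
Amplitude A = F₀ / √((Cω)²+λ²) = 136.5 / 147 = 0.928 K.

0.928 K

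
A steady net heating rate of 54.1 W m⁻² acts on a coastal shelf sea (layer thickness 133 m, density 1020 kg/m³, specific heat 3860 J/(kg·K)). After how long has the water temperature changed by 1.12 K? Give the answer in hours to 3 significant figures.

3010 hours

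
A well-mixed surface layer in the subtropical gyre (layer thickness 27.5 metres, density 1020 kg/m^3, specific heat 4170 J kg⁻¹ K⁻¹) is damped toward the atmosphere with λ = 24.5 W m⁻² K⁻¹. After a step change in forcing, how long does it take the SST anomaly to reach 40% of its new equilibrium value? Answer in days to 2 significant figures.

28 days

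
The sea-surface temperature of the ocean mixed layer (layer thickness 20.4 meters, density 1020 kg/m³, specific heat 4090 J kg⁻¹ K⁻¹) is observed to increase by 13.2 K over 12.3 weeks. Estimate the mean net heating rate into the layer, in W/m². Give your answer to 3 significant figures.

151

Areal heat capacity C = ρ c_p D = 1020 × 4090 × 20.4 = 8.51×10^7 J m⁻² K⁻¹.
Required heat per unit area: Q = C ΔT = 8.51×10^7 × 13.2 = 1.12×10^9 J/m².
Flux F = Q / Δt = 1.12×10^9 / 7.44×10^6 s = 151 W/m².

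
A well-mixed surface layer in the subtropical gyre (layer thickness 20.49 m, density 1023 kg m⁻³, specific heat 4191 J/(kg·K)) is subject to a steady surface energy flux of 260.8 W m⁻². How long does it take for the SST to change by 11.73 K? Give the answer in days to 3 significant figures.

45.7 days

Areal heat capacity C = ρ c_p D = 1023 × 4191 × 20.49 = 8.78×10^7 J m⁻² K⁻¹.
Time required: Δt = C ΔT / F = 8.78×10^7 × 11.73 / 260.8 = 3.95×10^6 s.
In days: 3.95×10^6 s / (86400 s/day) = 45.7 days.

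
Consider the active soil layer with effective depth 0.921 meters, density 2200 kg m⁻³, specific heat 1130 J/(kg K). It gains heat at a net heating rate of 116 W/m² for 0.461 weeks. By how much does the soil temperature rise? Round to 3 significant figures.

Areal heat capacity C = ρ c_p D = 2200 × 1130 × 0.921 = 2.29×10^6 J/(m²·K).
Net heat input Q = F Δt = 116 × (0.461 weeks × 6.048×10^5 s/week) = 3.23×10^7 J/m².
ΔT = Q / C = 3.23×10^7 / 2.29×10^6 = 14.1 K.

14.1 K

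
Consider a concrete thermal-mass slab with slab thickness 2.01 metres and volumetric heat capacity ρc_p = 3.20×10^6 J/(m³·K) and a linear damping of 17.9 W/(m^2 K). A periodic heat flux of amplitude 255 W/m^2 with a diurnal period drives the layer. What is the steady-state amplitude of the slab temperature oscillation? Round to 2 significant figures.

0.54 K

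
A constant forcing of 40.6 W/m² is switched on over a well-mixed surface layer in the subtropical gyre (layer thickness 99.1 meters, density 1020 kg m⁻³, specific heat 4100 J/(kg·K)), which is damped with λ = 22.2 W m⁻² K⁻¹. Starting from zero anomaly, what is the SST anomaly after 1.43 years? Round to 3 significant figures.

Areal heat capacity C = ρ c_p D = 1020 × 4100 × 99.1 = 4.14×10^8 J/(m^2 K).
τ = C / λ = 4.14×10^8 / 22.2 = 1.87×10^7 s.
Equilibrium anomaly ΔT_eq = F / λ = 40.6 / 22.2 = 1.83 K.
t = 1.43 years = 4.51×10^7 s, so t/τ = 2.42.
ΔT(t) = ΔT_eq (1 − e^(−t/τ)) = 1.83 × (1 − e^−2.42) = 1.67 K.

1.67 K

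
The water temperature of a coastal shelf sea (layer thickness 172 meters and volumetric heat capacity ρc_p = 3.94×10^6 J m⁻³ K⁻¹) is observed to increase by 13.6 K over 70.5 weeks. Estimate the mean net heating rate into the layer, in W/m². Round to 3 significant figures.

216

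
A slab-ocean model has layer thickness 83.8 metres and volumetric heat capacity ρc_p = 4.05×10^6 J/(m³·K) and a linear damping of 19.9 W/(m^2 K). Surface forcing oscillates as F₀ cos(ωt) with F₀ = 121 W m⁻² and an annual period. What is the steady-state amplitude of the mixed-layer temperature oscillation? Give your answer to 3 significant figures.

Areal heat capacity C = ρc_p × D = 4.05×10^6 × 83.8 = 3.39×10^8 J m⁻² K⁻¹.
Angular frequency ω = 2π / T = 2π / 3.15×10^7 s = 1.99×10^-7 s⁻¹.
√((Cω)² + λ²) = √((67.6)² + 19.9²) = 70.5 W/(m²·K).
Amplitude A = F₀ / √((Cω)²+λ²) = 121 / 70.5 = 1.72 K.

1.72 K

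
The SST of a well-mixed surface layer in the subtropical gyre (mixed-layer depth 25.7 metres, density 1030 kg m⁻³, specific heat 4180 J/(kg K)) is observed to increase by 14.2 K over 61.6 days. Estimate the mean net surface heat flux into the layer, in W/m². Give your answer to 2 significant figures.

300

Areal heat capacity C = ρ c_p D = 1030 × 4180 × 25.7 = 1.11×10^8 J/(m²·K).
Required heat per unit area: Q = C ΔT = 1.11×10^8 × 14.2 = 1.57×10^9 J/m².
Flux F = Q / Δt = 1.57×10^9 / 5.32×10^6 s = 295 W/m².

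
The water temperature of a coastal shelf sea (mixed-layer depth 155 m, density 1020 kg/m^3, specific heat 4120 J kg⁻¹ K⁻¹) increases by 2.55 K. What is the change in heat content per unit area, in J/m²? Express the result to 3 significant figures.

1.66×10^9

Areal heat capacity C = ρ c_p D = 1020 × 4120 × 155 = 6.51×10^8 J/(m^2 K).
ΔQ = C ΔT = 6.51×10^8 × 2.55 = 1.66×10^9 J/m².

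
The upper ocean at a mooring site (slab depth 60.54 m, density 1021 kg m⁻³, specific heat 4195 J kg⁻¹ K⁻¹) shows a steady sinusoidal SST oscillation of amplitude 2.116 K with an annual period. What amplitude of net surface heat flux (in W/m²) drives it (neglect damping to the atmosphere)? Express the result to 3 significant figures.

Areal heat capacity C = ρ c_p D = 1021 × 4195 × 60.54 = 2.59×10^8 J/(m²·K).
ω = 2π / 3.15×10^7 s = 1.99×10^-7 s⁻¹.
Cω = 2.59×10^8 × 1.99×10^-7 = 51.7 W/(m²·K).
F₀ = A × Cω = 2.116 × 51.7 = 109 W/m².

109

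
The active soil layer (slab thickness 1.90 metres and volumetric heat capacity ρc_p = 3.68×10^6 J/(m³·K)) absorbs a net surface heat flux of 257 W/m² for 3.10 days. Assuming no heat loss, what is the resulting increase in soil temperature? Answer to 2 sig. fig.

9.8 K

Areal heat capacity C = ρc_p × D = 3.68×10^6 × 1.90 = 6.99×10^6 J/(m^2 K).
Net heat input Q = F Δt = 257 × (3.10 days × 86400 s/day) = 6.88×10^7 J/m².
ΔT = Q / C = 6.88×10^7 / 6.99×10^6 = 9.84 K.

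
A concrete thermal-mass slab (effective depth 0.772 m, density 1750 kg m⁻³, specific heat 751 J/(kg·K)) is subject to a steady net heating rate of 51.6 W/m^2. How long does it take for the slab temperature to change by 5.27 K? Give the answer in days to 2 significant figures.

1.2 days

Areal heat capacity C = ρ c_p D = 1750 × 751 × 0.772 = 1.01×10^6 J/(m²·K).
Time required: Δt = C ΔT / F = 1.01×10^6 × 5.27 / 51.6 = 1.04×10^5 s.
In days: 1.04×10^5 s / (86400 s/day) = 1.20 days.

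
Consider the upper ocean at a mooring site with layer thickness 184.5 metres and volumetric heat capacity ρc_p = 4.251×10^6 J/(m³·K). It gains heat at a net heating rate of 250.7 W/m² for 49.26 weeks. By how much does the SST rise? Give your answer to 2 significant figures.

Areal heat capacity C = ρc_p × D = 4.251×10^6 × 184.5 = 7.84×10^8 J/(m^2 K).
Net heat input Q = F Δt = 250.7 × (49.26 weeks × 6.048×10^5 s/week) = 7.47×10^9 J/m².
ΔT = Q / C = 7.47×10^9 / 7.84×10^8 = 9.52 K.

9.5 K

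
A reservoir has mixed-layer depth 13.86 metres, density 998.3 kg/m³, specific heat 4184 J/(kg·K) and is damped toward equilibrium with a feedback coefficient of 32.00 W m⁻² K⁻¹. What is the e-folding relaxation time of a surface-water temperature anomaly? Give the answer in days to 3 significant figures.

20.9 days

Areal heat capacity C = ρ c_p D = 998.3 × 4184 × 13.86 = 5.79×10^7 J/(m²·K).
Relaxation time τ = C / λ = 5.79×10^7 / 32.00 = 1.81×10^6 s.
In days: 1.81×10^6 s / (86400 s/day) = 20.9 days.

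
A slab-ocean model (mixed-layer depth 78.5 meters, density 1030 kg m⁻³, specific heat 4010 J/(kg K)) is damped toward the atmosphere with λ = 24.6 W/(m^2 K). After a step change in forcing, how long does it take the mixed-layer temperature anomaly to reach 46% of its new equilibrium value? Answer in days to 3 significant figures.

94.0 days

Areal heat capacity C = ρ c_p D = 1030 × 4010 × 78.5 = 3.24×10^8 J/(m²·K).
τ = C / λ = 3.24×10^8 / 24.6 = 1.32×10^7 s.
Fraction reached: 1 − e^(−t/τ) = 0.46 ⇒ t = −τ ln(1 − 0.46) = τ × 0.616.
t = 8.12×10^6 s = 94.0 days.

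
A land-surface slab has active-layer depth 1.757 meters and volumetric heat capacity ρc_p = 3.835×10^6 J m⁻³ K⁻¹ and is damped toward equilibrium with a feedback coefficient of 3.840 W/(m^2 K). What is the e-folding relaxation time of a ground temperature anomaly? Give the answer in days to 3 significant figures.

Areal heat capacity C = ρc_p × D = 3.835×10^6 × 1.757 = 6.74×10^6 J/(m²·K).
Relaxation time τ = C / λ = 6.74×10^6 / 3.840 = 1.75×10^6 s.
In days: 1.75×10^6 s / (86400 s/day) = 20.3 days.

20.3 days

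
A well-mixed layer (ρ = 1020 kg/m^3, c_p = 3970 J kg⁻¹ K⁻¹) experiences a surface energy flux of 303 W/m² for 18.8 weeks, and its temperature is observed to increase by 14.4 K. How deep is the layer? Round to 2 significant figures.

Heat input Q = F Δt = 303 × 1.14×10^7 s = 3.45×10^9 J/m².
Required areal heat capacity C = Q / ΔT = 2.39×10^8 J/(m²·K).
Depth D = C / (ρ c_p) = 2.39×10^8 / (1020 × 3970) = 59.1 m.

59 m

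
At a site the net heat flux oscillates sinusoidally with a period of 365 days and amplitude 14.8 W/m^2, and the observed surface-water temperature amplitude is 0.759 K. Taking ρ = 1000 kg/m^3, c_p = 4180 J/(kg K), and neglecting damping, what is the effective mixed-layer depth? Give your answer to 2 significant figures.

23 m

ω = 2π / 3.15×10^7 s = 1.99×10^-7 s⁻¹.
Required C = F₀ / (A ω) = 14.8 / (0.759 × 1.99×10^-7) = 9.79×10^7 J/(m²·K).
D = C / (ρ c_p) = 9.79×10^7 / (1000 × 4180) = 23.4 m.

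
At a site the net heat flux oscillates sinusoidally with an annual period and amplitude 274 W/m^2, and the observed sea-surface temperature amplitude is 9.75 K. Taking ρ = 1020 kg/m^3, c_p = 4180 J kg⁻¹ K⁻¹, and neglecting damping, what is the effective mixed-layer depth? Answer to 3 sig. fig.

33.1 m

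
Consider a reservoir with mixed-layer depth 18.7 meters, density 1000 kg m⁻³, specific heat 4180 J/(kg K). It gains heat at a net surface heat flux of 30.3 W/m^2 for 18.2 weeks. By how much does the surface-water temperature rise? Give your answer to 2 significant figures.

Areal heat capacity C = ρ c_p D = 1000 × 4180 × 18.7 = 7.82×10^7 J/(m^2 K).
Net heat input Q = F Δt = 30.3 × (18.2 weeks × 6.048×10^5 s/week) = 3.34×10^8 J/m².
ΔT = Q / C = 3.34×10^8 / 7.82×10^7 = 4.27 K.

4.3 K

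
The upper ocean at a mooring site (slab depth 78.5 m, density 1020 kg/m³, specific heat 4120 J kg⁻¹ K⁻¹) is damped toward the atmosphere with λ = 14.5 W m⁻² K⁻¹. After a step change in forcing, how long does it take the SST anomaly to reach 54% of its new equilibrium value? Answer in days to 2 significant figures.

200 days

Areal heat capacity C = ρ c_p D = 1020 × 4120 × 78.5 = 3.30×10^8 J/(m²·K).
τ = C / λ = 3.30×10^8 / 14.5 = 2.28×10^7 s.
Fraction reached: 1 − e^(−t/τ) = 0.54 ⇒ t = −τ ln(1 − 0.54) = τ × 0.777.
t = 1.77×10^7 s = 204 days.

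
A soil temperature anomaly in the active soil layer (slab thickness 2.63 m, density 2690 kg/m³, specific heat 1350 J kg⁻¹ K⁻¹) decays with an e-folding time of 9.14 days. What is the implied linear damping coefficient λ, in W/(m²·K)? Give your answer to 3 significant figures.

Areal heat capacity C = ρ c_p D = 2690 × 1350 × 2.63 = 9.55×10^6 J/(m^2 K).
τ = 9.14 days = 7.90×10^5 s.
λ = C / τ = 9.55×10^6 / 7.90×10^5 = 12.1 W/(m²·K).

12.1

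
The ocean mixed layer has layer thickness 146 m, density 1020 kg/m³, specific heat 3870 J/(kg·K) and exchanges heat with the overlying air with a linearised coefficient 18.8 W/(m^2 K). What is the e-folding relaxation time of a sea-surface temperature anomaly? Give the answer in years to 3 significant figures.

Areal heat capacity C = ρ c_p D = 1020 × 3870 × 146 = 5.76×10^8 J/(m²·K).
Relaxation time τ = C / λ = 5.76×10^8 / 18.8 = 3.07×10^7 s.
In years: 3.07×10^7 s / (3.156×10^7 s/year) = 0.971 years.

0.971 years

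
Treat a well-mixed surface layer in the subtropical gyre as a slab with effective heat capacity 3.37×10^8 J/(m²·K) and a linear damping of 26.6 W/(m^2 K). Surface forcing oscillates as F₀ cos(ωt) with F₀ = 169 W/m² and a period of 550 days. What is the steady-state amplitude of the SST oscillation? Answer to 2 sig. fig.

3.3 K

Areal heat capacity C = 3.37×10^8 J/(m²·K) (given).
Angular frequency ω = 2π / T = 2π / 4.75×10^7 s = 1.32×10^-7 s⁻¹.
√((Cω)² + λ²) = √((44.6)² + 26.6²) = 51.9 W/(m²·K).
Amplitude A = F₀ / √((Cω)²+λ²) = 169 / 51.9 = 3.26 K.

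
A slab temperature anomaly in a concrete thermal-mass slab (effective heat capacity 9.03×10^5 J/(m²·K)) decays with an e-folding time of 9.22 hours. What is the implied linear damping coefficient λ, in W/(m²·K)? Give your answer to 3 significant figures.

Areal heat capacity C = 9.03×10^5 J/(m²·K) (given).
τ = 9.22 hours = 33200 s.
λ = C / τ = 9.03×10^5 / 33200 = 27.2 W/(m²·K).

27.2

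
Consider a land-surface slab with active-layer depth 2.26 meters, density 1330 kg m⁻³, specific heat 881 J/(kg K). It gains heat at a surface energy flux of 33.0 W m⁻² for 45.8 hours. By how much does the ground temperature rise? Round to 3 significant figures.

Areal heat capacity C = ρ c_p D = 1330 × 881 × 2.26 = 2.65×10^6 J/(m^2 K).
Net heat input Q = F Δt = 33.0 × (45.8 hours × 3600 s/hour) = 5.44×10^6 J/m².
ΔT = Q / C = 5.44×10^6 / 2.65×10^6 = 2.05 K.

2.05 K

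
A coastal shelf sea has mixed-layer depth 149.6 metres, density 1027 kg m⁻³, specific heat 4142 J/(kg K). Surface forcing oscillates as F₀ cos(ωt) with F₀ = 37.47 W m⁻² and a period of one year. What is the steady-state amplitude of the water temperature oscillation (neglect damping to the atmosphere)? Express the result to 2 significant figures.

0.30 K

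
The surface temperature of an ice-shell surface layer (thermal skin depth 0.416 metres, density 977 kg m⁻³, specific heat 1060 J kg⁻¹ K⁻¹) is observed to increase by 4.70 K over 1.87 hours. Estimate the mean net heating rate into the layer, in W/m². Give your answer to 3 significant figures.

Areal heat capacity C = ρ c_p D = 977 × 1060 × 0.416 = 4.31×10^5 J m⁻² K⁻¹.
Required heat per unit area: Q = C ΔT = 4.31×10^5 × 4.70 = 2.02×10^6 J/m².
Flux F = Q / Δt = 2.02×10^6 / 6730 s = 301 W/m².

301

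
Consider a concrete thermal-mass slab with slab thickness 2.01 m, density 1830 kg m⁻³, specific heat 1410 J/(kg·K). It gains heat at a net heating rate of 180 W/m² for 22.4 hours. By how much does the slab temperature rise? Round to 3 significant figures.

Areal heat capacity C = ρ c_p D = 1830 × 1410 × 2.01 = 5.19×10^6 J/(m^2 K).
Net heat input Q = F Δt = 180 × (22.4 hours × 3600 s/hour) = 1.45×10^7 J/m².
ΔT = Q / C = 1.45×10^7 / 5.19×10^6 = 2.80 K.

2.80 K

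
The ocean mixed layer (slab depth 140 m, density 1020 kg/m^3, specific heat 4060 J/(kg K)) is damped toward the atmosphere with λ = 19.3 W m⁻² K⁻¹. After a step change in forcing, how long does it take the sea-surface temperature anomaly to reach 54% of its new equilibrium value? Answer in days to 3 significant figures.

270 days

Areal heat capacity C = ρ c_p D = 1020 × 4060 × 140 = 5.80×10^8 J/(m^2 K).
τ = C / λ = 5.80×10^8 / 19.3 = 3.00×10^7 s.
Fraction reached: 1 − e^(−t/τ) = 0.54 ⇒ t = −τ ln(1 − 0.54) = τ × 0.777.
t = 2.33×10^7 s = 270 days.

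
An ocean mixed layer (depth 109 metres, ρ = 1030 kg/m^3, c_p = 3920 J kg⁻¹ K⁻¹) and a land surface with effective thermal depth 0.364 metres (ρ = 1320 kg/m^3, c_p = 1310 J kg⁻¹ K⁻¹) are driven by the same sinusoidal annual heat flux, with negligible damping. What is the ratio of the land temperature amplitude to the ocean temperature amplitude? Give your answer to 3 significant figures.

699

C_ocean = 1030 × 3920 × 109 = 4.40×10^8 J/(m²·K).
C_land = 1320 × 1310 × 0.364 = 6.29×10^5 J/(m²·K).
Undamped amplitude ∝ 1/C, so A_land/A_ocean = C_ocean/C_land = 699.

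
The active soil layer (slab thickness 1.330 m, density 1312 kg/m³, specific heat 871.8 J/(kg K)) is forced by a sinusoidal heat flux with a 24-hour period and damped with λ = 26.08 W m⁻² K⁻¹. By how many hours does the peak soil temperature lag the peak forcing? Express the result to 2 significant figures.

Areal heat capacity C = ρ c_p D = 1312 × 871.8 × 1.330 = 1.52×10^6 J m⁻² K⁻¹.
ω = 2π / 86400 s = 7.27×10^-5 s⁻¹.
Phase lag φ = arctan(Cω/λ) = arctan(111/26.08) = 1.34 rad.
Time lag = φ / ω = 1.34 / 7.27×10^-5 = 18400 s = 5.12 hours.

5.1 hours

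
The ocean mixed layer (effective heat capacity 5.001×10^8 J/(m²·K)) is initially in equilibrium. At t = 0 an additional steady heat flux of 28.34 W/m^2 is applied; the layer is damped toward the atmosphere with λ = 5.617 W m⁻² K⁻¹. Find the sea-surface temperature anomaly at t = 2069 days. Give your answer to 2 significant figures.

4.4 K

Areal heat capacity C = 5.001×10^8 J/(m²·K) (given).
τ = C / λ = 5.00×10^8 / 5.617 = 8.90×10^7 s.
Equilibrium anomaly ΔT_eq = F / λ = 28.34 / 5.617 = 5.05 K.
t = 2069 days = 1.79×10^8 s, so t/τ = 2.01.
ΔT(t) = ΔT_eq (1 − e^(−t/τ)) = 5.05 × (1 − e^−2.01) = 4.37 K.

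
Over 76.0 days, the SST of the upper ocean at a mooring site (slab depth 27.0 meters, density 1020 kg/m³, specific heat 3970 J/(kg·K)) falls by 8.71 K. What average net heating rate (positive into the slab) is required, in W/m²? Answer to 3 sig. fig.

Areal heat capacity C = ρ c_p D = 1020 × 3970 × 27.0 = 1.09×10^8 J/(m^2 K).
Required heat per unit area: Q = C ΔT = 1.09×10^8 × -8.71 = -9.52×10^8 J/m².
Flux F = Q / Δt = -9.52×10^8 / 6.57×10^6 s = -145 W/m².

-145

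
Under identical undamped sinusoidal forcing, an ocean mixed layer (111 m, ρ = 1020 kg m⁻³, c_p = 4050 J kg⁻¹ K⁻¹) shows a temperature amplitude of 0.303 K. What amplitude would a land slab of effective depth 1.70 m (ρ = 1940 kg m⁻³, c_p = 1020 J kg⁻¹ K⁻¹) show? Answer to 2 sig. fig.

41 K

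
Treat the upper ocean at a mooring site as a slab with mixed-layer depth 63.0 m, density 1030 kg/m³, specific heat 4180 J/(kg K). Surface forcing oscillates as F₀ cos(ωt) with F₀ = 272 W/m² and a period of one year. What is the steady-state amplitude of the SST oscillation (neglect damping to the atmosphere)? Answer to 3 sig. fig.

5.03 K

Areal heat capacity C = ρ c_p D = 1030 × 4180 × 63.0 = 2.71×10^8 J/(m²·K).
Angular frequency ω = 2π / T = 2π / 3.15×10^7 s = 1.99×10^-7 s⁻¹.
Cω = 2.71×10^8 × 1.99×10^-7 = 54.0 W/(m²·K).
Amplitude A = F₀ / (Cω) = 272 / 54.0 = 5.03 K.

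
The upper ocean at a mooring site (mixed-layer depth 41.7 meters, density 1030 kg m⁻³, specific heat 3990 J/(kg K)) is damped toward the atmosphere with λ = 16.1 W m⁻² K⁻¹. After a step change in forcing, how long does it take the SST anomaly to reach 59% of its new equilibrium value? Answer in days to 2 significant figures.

110 days

Areal heat capacity C = ρ c_p D = 1030 × 3990 × 41.7 = 1.71×10^8 J m⁻² K⁻¹.
τ = C / λ = 1.71×10^8 / 16.1 = 1.06×10^7 s.
Fraction reached: 1 − e^(−t/τ) = 0.59 ⇒ t = −τ ln(1 − 0.59) = τ × 0.892.
t = 9.49×10^6 s = 110 days.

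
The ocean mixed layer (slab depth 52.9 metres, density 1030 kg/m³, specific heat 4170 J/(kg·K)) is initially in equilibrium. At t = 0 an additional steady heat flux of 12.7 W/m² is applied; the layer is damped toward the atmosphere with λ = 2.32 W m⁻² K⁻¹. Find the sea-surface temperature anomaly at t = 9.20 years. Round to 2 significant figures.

Areal heat capacity C = ρ c_p D = 1030 × 4170 × 52.9 = 2.27×10^8 J/(m²·K).
τ = C / λ = 2.27×10^8 / 2.32 = 9.79×10^7 s.
Equilibrium anomaly ΔT_eq = F / λ = 12.7 / 2.32 = 5.47 K.
t = 9.20 years = 2.90×10^8 s, so t/τ = 2.96.
ΔT(t) = ΔT_eq (1 − e^(−t/τ)) = 5.47 × (1 − e^−2.96) = 5.19 K.

5.2 K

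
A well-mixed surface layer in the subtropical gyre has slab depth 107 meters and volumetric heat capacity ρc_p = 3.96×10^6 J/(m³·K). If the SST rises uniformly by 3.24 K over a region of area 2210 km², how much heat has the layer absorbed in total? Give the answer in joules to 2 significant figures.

Areal heat capacity C = ρc_p × D = 3.96×10^6 × 107 = 4.24×10^8 J/(m^2 K).
Heat per unit area: q = C ΔT = 4.24×10^8 × 3.24 = 1.37×10^9 J/m².
Total heat: Q = q × A = 1.37×10^9 × (2210 × 10⁶ m²) = 3.03×10^18 J.

3.0×10^18 J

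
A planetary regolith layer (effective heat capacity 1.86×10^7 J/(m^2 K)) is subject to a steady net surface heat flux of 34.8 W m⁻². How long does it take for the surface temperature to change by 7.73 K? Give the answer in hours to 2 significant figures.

1100 hours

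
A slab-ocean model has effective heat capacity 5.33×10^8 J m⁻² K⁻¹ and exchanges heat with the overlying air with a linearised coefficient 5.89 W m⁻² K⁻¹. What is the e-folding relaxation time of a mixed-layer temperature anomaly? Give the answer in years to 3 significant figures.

2.87 years

Areal heat capacity C = 5.33×10^8 J m⁻² K⁻¹ (given).
Relaxation time τ = C / λ = 5.33×10^8 / 5.89 = 9.05×10^7 s.
In years: 9.05×10^7 s / (3.156×10^7 s/year) = 2.87 years.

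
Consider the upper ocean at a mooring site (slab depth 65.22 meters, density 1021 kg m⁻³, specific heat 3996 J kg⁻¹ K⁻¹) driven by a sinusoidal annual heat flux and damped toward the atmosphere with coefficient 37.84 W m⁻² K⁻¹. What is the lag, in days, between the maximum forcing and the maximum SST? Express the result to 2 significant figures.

Areal heat capacity C = ρ c_p D = 1021 × 3996 × 65.22 = 2.66×10^8 J m⁻² K⁻¹.
ω = 2π / 3.15×10^7 s = 1.99×10^-7 s⁻¹.
Phase lag φ = arctan(Cω/λ) = arctan(53.0/37.84) = 0.951 rad.
Time lag = φ / ω = 0.951 / 1.99×10^-7 = 4.77×10^6 s = 55.2 days.

55 days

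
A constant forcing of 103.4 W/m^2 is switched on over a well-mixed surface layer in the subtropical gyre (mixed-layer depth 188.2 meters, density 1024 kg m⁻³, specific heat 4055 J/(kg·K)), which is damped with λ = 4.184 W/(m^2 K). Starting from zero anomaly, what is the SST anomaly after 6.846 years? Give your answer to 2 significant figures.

17 K

Areal heat capacity C = ρ c_p D = 1024 × 4055 × 188.2 = 7.81×10^8 J/(m^2 K).
τ = C / λ = 7.81×10^8 / 4.184 = 1.87×10^8 s.
Equilibrium anomaly ΔT_eq = F / λ = 103.4 / 4.184 = 24.7 K.
t = 6.846 years = 2.16×10^8 s, so t/τ = 1.16.
ΔT(t) = ΔT_eq (1 − e^(−t/τ)) = 24.7 × (1 − e^−1.16) = 16.9 K.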